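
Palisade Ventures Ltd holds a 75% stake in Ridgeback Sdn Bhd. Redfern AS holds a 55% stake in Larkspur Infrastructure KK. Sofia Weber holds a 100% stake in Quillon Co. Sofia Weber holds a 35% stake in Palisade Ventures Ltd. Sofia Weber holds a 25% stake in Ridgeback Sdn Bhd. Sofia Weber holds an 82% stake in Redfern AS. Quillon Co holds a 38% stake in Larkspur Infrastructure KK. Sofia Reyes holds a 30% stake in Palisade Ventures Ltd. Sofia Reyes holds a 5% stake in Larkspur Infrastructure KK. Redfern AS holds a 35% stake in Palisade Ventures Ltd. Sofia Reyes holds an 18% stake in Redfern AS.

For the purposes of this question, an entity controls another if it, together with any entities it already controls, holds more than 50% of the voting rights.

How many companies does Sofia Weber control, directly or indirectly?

5

Sofia Weber holds 82% of Redfern, so Sofia Weber controls Redfern.
Sofia Weber and Redfern together hold 35% + 35% = 70% of Palisade, so Sofia Weber controls Palisade.
Palisade and Sofia Weber together hold 75% + 25% = 100% of Ridgeback, so Sofia Weber controls Ridgeback.
Sofia Weber holds 100% of Quillon, so Sofia Weber controls Quillon.
Redfern and Quillon together hold 55% + 38% = 93% of Larkspur, so Sofia Weber controls Larkspur.
Sofia Weber controls 5 companies.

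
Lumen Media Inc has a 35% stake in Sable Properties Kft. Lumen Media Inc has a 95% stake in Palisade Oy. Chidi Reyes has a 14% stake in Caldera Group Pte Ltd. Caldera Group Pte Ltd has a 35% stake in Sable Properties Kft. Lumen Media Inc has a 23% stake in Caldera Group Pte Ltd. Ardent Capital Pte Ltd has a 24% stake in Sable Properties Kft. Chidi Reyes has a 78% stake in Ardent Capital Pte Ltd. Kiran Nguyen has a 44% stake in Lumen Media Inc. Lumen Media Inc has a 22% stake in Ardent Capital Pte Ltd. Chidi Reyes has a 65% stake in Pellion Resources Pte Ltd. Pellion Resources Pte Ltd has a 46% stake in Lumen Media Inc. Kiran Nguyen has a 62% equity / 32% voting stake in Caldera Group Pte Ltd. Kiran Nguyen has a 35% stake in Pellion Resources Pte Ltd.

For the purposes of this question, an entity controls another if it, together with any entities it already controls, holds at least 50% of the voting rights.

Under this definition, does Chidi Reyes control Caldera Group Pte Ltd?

Chidi holds 65% of Pellion, so Chidi controls Pellion.
Chidi holds 78% of Ardent, so Chidi controls Ardent.
In Caldera, Chidi's side holds only 14%, not ≥ 50%.
So Chidi does not control Caldera.

No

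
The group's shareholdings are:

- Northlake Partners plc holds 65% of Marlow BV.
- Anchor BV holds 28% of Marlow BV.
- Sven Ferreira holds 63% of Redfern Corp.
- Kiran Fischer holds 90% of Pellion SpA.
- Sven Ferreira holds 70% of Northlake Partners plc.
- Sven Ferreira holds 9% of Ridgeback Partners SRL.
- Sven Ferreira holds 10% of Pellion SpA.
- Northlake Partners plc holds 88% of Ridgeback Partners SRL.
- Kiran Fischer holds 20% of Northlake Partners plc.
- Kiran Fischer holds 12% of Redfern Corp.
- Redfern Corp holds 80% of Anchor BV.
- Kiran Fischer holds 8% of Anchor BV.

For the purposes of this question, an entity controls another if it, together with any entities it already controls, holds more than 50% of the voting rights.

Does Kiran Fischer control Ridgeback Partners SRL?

Kiran holds 90% of Pellion, so Kiran controls Pellion.
Neither Kiran nor any entity Kiran controls holds any voting interest in Ridgeback.
So Kiran does not control Ridgeback.

No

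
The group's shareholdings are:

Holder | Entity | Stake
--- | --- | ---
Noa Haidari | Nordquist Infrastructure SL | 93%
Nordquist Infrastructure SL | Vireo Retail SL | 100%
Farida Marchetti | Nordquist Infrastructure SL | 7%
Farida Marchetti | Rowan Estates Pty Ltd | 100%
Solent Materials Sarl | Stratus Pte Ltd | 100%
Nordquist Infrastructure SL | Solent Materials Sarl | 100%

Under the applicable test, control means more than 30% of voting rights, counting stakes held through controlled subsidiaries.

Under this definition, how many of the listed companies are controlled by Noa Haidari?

Noa holds 93% of Nordquist, so Noa controls Nordquist.
Nordquist holds 100% of Solent, so Noa controls Solent.
Nordquist holds 100% of Vireo, so Noa controls Vireo.
Solent holds 100% of Stratus, so Noa controls Stratus.
No other company's threshold is met.
Noa controls 4 companies.

4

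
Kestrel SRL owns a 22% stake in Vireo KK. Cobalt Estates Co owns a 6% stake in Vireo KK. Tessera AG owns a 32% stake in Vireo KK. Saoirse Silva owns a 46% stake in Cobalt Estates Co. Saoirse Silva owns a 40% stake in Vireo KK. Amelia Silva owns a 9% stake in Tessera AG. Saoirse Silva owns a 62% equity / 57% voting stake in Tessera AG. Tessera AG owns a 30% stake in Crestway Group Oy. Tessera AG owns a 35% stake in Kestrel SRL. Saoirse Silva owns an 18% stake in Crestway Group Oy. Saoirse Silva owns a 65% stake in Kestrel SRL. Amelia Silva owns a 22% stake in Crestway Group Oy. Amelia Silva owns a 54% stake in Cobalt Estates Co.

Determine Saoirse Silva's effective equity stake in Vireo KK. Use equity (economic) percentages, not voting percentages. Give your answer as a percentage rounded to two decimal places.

81.67%

Saoirse reaches Vireo along 5 paths.
Via Tessera: 62% × 32% = 19.84%.
Via Kestrel: 65% × 22% = 14.3%.
Via Tessera → Kestrel: 62% × 35% × 22% = 4.774%.
Direct stake: 40% = 40%.
Via Cobalt: 46% × 6% = 2.76%.
Total: 19.84% + 14.3% + 4.774% + 40% + 2.76% = 81.674%.
Rounded: 81.67%.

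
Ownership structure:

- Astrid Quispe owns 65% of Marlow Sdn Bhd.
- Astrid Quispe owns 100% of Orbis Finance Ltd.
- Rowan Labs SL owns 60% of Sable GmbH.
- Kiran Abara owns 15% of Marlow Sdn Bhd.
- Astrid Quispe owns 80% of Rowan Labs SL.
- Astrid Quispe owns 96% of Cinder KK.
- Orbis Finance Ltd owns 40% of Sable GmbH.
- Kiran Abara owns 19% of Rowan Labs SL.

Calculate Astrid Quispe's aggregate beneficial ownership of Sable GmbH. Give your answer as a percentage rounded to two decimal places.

88.00%

Astrid reaches Sable along 2 paths.
Via Orbis: 100% × 40% = 40%.
Via Rowan: 80% × 60% = 48%.
Total: 40% + 48% = 88%.
Rounded: 88.00%.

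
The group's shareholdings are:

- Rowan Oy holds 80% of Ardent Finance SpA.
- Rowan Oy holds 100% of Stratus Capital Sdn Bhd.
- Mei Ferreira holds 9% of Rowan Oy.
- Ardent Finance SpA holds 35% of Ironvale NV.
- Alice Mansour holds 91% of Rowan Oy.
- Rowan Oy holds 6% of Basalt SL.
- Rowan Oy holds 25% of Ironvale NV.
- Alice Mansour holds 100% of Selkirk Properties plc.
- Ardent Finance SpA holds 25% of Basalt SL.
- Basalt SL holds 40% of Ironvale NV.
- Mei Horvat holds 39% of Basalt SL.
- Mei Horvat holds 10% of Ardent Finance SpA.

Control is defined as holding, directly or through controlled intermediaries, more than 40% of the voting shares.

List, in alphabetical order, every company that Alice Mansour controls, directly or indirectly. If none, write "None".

Alice holds 91% of Rowan, so Alice controls Rowan.
Rowan holds 80% of Ardent, so Alice controls Ardent.
Alice holds 100% of Selkirk, so Alice controls Selkirk.
Rowan holds 100% of Stratus, so Alice controls Stratus.
Rowan and Ardent together hold 25% + 35% = 60% of Ironvale, so Alice controls Ironvale.
No other company's threshold is met.

Ardent Finance SpA, Ironvale NV, Rowan Oy, Selkirk Properties plc, Stratus Capital Sdn Bhd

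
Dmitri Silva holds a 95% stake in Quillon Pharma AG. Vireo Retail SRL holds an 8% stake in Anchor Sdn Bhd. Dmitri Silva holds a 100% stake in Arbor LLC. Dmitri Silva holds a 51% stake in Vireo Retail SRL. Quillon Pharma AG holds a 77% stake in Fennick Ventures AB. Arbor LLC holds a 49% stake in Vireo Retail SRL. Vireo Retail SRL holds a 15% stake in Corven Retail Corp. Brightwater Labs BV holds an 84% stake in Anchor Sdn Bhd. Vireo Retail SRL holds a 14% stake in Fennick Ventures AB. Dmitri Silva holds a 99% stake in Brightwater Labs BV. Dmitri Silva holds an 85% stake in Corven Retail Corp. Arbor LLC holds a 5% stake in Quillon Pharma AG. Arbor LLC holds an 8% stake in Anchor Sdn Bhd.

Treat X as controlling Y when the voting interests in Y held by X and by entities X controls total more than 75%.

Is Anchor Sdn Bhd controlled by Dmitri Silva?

Dmitri holds 100% of Arbor, so Dmitri controls Arbor.
Dmitri holds 99% of Brightwater, so Dmitri controls Brightwater.
Dmitri and Arbor together hold 51% + 49% = 100% of Vireo, so Dmitri controls Vireo.
Arbor and Vireo and Brightwater together hold 8% + 8% + 84% = 100% of Anchor, so Dmitri controls Anchor.

Yes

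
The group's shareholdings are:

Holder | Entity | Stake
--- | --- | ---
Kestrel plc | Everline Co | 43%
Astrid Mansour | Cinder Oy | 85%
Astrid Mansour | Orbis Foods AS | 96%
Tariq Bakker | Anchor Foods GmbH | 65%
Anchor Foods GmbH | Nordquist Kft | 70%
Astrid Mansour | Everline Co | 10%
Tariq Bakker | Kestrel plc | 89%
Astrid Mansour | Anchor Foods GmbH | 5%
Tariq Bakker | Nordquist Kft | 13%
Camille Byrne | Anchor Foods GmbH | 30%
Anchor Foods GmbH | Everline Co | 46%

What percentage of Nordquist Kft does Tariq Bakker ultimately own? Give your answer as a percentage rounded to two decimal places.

58.50%

Tariq reaches Nordquist along 2 paths.
Direct stake: 13% = 13%.
Via Anchor: 65% × 70% = 45.5%.
Total: 13% + 45.5% = 58.5%.
Rounded: 58.50%.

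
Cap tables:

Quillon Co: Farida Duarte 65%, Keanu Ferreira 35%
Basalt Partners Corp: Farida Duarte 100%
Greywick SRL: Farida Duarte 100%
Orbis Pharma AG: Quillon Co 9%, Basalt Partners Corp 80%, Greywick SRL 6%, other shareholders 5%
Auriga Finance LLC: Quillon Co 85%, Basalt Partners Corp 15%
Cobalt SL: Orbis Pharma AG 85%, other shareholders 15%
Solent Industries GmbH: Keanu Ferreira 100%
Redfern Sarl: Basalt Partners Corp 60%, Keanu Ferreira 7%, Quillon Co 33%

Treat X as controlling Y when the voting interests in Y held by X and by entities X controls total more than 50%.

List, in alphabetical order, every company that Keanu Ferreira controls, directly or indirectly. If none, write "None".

Solent Industries GmbH

Keanu holds 100% of Solent, so Keanu controls Solent.
No other company's threshold is met.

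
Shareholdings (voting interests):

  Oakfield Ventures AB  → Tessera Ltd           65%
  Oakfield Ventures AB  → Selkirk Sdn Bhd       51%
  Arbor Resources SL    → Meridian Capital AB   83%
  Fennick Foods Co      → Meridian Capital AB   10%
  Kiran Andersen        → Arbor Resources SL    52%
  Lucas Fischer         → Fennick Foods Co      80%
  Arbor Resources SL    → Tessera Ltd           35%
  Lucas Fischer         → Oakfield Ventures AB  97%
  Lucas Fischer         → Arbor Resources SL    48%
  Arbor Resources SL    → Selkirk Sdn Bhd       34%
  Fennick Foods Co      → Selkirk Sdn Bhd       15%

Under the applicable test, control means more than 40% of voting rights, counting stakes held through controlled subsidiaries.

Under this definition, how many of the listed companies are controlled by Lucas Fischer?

Lucas holds 97% of Oakfield, so Lucas controls Oakfield.
Lucas holds 48% of Arbor, so Lucas controls Arbor.
Lucas holds 80% of Fennick, so Lucas controls Fennick.
Arbor and Oakfield together hold 35% + 65% = 100% of Tessera, so Lucas controls Tessera.
Arbor and Oakfield and Fennick together hold 34% + 51% + 15% = 100% of Selkirk, so Lucas controls Selkirk.
Arbor and Fennick together hold 83% + 10% = 93% of Meridian, so Lucas controls Meridian.
Lucas controls 6 companies.

6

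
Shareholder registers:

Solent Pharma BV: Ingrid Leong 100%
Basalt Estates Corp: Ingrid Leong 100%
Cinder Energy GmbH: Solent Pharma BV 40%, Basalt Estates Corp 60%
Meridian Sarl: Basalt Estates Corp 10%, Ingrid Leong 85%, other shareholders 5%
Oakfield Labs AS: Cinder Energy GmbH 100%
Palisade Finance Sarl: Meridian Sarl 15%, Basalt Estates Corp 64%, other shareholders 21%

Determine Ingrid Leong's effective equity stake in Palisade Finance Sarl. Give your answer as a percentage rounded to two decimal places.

Ingrid reaches Palisade along 3 paths.
Via Basalt → Meridian: 100% × 10% × 15% = 1.5%.
Via Meridian: 85% × 15% = 12.75%.
Via Basalt: 100% × 64% = 64%.
Total: 1.5% + 12.75% + 64% = 78.25%.

78.25%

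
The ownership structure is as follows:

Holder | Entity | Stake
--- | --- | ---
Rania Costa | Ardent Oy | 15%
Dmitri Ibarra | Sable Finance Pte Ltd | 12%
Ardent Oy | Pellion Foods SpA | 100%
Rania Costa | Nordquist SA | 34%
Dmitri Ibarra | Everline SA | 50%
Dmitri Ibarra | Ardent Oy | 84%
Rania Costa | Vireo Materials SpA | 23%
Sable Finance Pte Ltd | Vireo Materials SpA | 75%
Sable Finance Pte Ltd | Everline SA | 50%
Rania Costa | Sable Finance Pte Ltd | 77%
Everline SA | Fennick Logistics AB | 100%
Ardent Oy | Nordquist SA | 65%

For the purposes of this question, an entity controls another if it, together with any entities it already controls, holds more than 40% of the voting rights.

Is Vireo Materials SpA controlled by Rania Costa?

Rania holds 77% of Sable, so Rania controls Sable.
Sable and Rania together hold 75% + 23% = 98% of Vireo, so Rania controls Vireo.

Yes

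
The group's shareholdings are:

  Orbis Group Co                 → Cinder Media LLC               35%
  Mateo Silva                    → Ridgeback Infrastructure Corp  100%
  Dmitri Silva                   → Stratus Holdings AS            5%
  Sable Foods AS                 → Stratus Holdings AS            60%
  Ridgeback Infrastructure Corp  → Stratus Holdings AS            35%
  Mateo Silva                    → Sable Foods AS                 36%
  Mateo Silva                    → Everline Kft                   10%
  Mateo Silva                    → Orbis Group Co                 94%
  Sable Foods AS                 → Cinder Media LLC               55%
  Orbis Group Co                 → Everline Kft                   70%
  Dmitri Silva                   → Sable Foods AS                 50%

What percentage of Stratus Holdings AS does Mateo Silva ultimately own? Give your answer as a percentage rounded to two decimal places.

56.60%

Mateo reaches Stratus along 2 paths.
Via Sable: 36% × 60% = 21.6%.
Via Ridgeback: 100% × 35% = 35%.
Total: 21.6% + 35% = 56.6%.
Rounded: 56.60%.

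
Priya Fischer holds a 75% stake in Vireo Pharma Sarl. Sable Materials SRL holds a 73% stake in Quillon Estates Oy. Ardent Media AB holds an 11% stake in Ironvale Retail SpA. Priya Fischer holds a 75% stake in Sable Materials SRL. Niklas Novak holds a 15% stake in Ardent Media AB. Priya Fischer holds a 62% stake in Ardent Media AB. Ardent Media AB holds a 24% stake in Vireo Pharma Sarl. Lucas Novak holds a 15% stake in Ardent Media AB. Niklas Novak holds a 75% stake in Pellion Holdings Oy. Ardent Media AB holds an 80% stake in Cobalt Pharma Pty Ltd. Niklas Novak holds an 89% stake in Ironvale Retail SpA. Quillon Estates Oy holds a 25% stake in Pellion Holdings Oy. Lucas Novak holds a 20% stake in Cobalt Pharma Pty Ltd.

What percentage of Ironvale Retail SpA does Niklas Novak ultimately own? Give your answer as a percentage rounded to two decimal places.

90.65%

Niklas reaches Ironvale along 2 paths.
Direct stake: 89% = 89%.
Via Ardent: 15% × 11% = 1.65%.
Total: 89% + 1.65% = 90.65%.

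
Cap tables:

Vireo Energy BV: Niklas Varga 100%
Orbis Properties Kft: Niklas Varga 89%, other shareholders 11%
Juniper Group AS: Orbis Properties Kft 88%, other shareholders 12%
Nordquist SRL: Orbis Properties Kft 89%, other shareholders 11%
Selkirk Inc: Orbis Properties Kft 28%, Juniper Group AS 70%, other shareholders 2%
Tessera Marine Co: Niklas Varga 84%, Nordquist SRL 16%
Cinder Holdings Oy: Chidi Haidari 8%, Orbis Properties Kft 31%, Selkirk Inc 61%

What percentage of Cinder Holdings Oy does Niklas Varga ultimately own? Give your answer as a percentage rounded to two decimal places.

76.23%

Niklas reaches Cinder along 3 paths.
Via Orbis: 89% × 31% = 27.59%.
Via Orbis → Selkirk: 89% × 28% × 61% = 15.2012%.
Via Orbis → Juniper → Selkirk: 89% × 88% × 70% × 61% = 33.44264%.
Total: 27.59% + 15.2012% + 33.44264% = 76.23384%.
Rounded: 76.23%.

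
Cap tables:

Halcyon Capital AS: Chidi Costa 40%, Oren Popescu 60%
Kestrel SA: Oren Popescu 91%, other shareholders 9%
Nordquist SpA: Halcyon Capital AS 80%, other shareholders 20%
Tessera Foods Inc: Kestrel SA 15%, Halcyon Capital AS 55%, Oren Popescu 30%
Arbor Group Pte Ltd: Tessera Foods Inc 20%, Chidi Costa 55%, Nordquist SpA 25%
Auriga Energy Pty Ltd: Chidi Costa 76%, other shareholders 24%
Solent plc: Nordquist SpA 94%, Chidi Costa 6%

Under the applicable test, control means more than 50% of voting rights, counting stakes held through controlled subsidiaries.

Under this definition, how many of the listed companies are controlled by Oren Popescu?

Oren holds 60% of Halcyon, so Oren controls Halcyon.
Oren holds 91% of Kestrel, so Oren controls Kestrel.
Halcyon holds 80% of Nordquist, so Oren controls Nordquist.
Kestrel and Halcyon and Oren together hold 15% + 55% + 30% = 100% of Tessera, so Oren controls Tessera.
Nordquist holds 94% of Solent, so Oren controls Solent.
No other company's threshold is met.
Oren controls 5 companies.

5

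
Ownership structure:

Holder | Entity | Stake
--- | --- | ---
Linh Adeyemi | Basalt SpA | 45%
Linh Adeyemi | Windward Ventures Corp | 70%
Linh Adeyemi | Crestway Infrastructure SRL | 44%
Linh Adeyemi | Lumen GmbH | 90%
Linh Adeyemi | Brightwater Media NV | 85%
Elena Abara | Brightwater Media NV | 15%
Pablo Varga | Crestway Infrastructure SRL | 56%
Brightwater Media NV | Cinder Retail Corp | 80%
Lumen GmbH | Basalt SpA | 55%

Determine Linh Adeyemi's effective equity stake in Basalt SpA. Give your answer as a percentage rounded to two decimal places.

Linh reaches Basalt along 2 paths.
Via Lumen: 90% × 55% = 49.5%.
Direct stake: 45% = 45%.
Total: 49.5% + 45% = 94.5%.
Rounded: 94.50%.

94.50%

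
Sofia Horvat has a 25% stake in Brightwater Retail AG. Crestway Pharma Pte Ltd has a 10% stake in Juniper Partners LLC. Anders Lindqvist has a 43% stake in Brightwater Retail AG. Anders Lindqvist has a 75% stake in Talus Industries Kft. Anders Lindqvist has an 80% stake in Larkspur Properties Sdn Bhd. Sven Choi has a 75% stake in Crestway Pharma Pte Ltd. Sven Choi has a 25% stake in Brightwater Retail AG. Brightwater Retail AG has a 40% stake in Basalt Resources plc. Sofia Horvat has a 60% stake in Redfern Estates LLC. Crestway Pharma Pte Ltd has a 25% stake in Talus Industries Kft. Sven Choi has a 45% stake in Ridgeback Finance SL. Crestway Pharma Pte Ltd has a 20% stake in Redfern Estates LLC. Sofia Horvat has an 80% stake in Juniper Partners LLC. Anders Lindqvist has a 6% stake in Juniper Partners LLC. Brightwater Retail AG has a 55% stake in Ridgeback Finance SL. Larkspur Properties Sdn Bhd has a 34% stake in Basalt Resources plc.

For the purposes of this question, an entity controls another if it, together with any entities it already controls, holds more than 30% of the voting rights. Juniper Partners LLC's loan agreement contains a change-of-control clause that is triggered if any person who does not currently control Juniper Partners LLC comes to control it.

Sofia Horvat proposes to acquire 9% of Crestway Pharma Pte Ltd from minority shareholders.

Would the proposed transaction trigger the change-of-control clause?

The purchase changes only Sofia's holdings, so Sofia is the only person who could newly come to control Juniper.
Sofia holds 80% of Juniper, so Sofia controls Juniper.
So Sofia already controls Juniper before the transaction.
After the purchase, Sofia holds 9% of Crestway directly.
Sofia controlled Juniper already, so this is not a new person acquiring control; every other person's position is unchanged or reduced.
No new person acquires control, so the clause is not triggered.

No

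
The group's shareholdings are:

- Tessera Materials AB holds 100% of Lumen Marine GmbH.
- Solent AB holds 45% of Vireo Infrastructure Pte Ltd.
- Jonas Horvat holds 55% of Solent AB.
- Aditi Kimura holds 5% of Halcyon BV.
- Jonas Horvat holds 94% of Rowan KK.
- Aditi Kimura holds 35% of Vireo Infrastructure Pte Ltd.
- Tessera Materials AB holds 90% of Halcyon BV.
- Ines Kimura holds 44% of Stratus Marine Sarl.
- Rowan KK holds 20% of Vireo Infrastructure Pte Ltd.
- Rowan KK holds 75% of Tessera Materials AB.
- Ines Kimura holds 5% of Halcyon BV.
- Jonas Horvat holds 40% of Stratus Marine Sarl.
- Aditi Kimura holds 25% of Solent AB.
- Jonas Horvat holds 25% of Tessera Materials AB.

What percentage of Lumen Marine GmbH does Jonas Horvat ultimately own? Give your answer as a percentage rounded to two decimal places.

95.50%

Jonas reaches Lumen along 2 paths.
Via Tessera: 25% × 100% = 25%.
Via Rowan → Tessera: 94% × 75% × 100% = 70.5%.
Total: 25% + 70.5% = 95.5%.
Rounded: 95.50%.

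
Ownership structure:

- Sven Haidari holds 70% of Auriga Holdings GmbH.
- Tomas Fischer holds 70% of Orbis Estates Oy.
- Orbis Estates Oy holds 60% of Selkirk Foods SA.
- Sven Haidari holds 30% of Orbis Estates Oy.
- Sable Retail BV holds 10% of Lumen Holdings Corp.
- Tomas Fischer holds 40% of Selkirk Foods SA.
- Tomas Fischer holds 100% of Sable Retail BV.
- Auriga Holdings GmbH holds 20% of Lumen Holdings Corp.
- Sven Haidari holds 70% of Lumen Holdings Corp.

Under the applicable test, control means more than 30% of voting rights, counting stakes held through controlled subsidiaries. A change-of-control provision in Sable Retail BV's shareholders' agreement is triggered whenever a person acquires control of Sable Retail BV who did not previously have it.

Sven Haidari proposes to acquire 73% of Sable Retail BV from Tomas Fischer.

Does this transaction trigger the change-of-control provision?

The purchase adds only to Sven's holdings (Tomas's stake shrinks), so Sven is the only person who could newly come to control Sable.
Sven holds 70% of Auriga, so Sven controls Auriga.
Auriga and Sven together hold 20% + 70% = 90% of Lumen, so Sven controls Lumen.
Neither Sven nor any entity Sven controls holds any voting interest in Sable.
So before the transaction, Sven does not control Sable.
After the purchase, Sven holds 73% of Sable directly, and Tomas's stake falls to 27%.
Sven holds 73% of Sable, so Sven controls Sable.
Sven did not control Sable before and does after, so the clause is triggered.

Yes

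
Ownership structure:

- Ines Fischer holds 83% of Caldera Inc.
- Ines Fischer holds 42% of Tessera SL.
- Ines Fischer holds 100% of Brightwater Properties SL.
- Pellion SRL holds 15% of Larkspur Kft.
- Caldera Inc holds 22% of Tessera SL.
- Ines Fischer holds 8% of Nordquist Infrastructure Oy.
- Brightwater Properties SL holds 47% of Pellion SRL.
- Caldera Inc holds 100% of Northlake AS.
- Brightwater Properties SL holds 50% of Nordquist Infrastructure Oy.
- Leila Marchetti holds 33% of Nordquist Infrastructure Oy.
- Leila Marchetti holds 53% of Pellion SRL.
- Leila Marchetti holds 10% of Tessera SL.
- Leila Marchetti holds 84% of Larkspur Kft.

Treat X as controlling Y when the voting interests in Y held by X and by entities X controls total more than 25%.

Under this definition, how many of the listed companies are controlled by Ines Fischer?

Ines holds 100% of Brightwater, so Ines controls Brightwater.
Ines and Brightwater together hold 8% + 50% = 58% of Nordquist, so Ines controls Nordquist.
Ines holds 83% of Caldera, so Ines controls Caldera.
Brightwater holds 47% of Pellion, so Ines controls Pellion.
Caldera and Ines together hold 22% + 42% = 64% of Tessera, so Ines controls Tessera.
Caldera holds 100% of Northlake, so Ines controls Northlake.
No other company's threshold is met.
Ines controls 6 companies.

6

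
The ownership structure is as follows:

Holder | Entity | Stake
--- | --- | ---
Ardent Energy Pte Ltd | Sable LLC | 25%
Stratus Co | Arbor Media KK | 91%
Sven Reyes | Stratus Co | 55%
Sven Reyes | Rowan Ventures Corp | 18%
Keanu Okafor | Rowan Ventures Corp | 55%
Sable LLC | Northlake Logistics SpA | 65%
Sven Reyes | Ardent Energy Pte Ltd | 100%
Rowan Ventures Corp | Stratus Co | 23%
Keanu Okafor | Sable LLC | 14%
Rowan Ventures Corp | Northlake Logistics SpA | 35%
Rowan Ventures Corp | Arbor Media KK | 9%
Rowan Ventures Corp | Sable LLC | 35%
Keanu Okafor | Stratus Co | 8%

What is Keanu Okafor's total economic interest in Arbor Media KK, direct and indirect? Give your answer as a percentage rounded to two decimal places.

23.74%

Keanu reaches Arbor along 3 paths.
Via Rowan → Stratus: 55% × 23% × 91% = 11.5115%.
Via Stratus: 8% × 91% = 7.28%.
Via Rowan: 55% × 9% = 4.95%.
Total: 11.5115% + 7.28% + 4.95% = 23.7415%.
Rounded: 23.74%.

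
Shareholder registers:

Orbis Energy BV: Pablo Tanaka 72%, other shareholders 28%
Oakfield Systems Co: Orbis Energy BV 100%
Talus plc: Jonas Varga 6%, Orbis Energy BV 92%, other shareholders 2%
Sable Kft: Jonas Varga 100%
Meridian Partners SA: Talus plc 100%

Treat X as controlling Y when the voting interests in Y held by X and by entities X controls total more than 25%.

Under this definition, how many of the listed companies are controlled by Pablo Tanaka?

4

Pablo holds 72% of Orbis, so Pablo controls Orbis.
Orbis holds 100% of Oakfield, so Pablo controls Oakfield.
Orbis holds 92% of Talus, so Pablo controls Talus.
Talus holds 100% of Meridian, so Pablo controls Meridian.
No other company's threshold is met.
Pablo controls 4 companies.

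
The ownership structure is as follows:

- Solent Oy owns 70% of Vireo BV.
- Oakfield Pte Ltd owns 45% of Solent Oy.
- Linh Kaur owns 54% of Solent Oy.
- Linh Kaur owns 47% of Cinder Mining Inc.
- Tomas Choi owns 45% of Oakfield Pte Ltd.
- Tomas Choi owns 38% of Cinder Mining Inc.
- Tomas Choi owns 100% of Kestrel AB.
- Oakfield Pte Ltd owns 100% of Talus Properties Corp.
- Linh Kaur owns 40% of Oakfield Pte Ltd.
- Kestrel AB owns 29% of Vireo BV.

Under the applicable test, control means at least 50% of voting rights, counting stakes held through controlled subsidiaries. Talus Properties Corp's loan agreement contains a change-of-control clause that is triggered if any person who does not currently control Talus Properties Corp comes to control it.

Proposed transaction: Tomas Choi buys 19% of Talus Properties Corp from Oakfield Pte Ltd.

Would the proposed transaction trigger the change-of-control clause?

No

The purchase adds only to Tomas's holdings (Oakfield's stake shrinks), so Tomas is the only person who could newly come to control Talus.
Tomas holds 100% of Kestrel, so Tomas controls Kestrel.
Neither Tomas nor any entity Tomas controls holds any voting interest in Talus.
So before the transaction, Tomas does not control Talus.
After the purchase, Tomas holds 19% of Talus directly, and Oakfield's stake falls to 81%.
After the transaction, Tomas's side holds 19% of Talus, not ≥ 50%, so Tomas still does not control Talus.
No new person acquires control, so the clause is not triggered.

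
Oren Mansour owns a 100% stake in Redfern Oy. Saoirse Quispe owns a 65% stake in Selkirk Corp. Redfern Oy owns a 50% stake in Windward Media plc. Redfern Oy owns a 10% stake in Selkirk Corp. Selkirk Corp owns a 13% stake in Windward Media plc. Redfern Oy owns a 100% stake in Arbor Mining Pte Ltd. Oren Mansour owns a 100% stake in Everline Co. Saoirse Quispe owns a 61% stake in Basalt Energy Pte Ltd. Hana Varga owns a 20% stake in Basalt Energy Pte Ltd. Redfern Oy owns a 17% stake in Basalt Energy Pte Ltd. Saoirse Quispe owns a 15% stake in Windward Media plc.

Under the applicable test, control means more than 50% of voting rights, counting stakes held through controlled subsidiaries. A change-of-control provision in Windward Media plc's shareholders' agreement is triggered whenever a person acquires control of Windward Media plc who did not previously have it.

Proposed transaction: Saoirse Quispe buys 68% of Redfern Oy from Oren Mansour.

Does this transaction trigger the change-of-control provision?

The purchase adds only to Saoirse's holdings (Oren's stake shrinks), so Saoirse is the only person who could newly come to control Windward.
Saoirse holds 65% of Selkirk, so Saoirse controls Selkirk.
Saoirse holds 61% of Basalt, so Saoirse controls Basalt.
In Windward, Saoirse's side holds only 13% + 15% = 28%, not > 50%.
So before the transaction, Saoirse does not control Windward.
After the purchase, Saoirse holds 68% of Redfern directly, and Oren's stake falls to 32%.
Saoirse holds 68% of Redfern, so Saoirse controls Redfern.
Redfern and Saoirse together hold 10% + 65% = 75% of Selkirk, so Saoirse controls Selkirk.
Selkirk and Redfern and Saoirse together hold 13% + 50% + 15% = 78% of Windward, so Saoirse controls Windward.
Saoirse did not control Windward before and does after, so the clause is triggered.

Yes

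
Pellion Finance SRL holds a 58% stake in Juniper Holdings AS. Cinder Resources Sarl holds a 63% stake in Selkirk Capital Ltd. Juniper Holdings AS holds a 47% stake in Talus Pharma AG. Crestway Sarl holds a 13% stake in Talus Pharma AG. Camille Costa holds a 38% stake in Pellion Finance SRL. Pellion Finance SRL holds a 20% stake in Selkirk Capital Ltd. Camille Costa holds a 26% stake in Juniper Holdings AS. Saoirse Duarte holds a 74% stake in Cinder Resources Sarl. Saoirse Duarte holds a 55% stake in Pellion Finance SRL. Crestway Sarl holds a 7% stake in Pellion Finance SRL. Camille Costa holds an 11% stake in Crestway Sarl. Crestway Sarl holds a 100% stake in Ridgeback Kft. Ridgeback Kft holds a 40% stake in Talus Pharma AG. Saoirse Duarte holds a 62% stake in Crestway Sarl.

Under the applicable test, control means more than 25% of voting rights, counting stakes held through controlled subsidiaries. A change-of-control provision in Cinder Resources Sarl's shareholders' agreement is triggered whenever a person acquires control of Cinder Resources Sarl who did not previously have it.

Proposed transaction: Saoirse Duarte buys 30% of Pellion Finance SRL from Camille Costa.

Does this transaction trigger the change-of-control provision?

The purchase adds only to Saoirse's holdings (Camille's stake shrinks), so Saoirse is the only person who could newly come to control Cinder.
Saoirse holds 74% of Cinder, so Saoirse controls Cinder.
So Saoirse already controls Cinder before the transaction.
After the purchase, Saoirse's direct stake in Pellion rises to 55% + 30% = 85%, and Camille's stake falls to 8%.
Saoirse controlled Cinder already, so this is not a new person acquiring control; every other person's position is unchanged or reduced.
No new person acquires control, so the clause is not triggered.

No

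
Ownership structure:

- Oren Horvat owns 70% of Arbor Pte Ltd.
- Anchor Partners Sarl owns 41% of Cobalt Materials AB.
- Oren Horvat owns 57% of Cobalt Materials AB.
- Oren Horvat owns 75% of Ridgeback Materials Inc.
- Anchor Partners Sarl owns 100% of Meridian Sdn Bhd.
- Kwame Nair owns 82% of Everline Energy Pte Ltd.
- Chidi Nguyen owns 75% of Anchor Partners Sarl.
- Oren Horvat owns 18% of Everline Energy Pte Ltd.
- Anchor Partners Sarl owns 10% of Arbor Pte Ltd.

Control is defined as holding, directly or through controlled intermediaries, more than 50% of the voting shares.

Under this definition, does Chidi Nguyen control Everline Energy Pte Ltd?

No

Chidi holds 75% of Anchor, so Chidi controls Anchor.
Anchor holds 100% of Meridian, so Chidi controls Meridian.
Neither Chidi nor any entity Chidi controls holds any voting interest in Everline.
So Chidi does not control Everline.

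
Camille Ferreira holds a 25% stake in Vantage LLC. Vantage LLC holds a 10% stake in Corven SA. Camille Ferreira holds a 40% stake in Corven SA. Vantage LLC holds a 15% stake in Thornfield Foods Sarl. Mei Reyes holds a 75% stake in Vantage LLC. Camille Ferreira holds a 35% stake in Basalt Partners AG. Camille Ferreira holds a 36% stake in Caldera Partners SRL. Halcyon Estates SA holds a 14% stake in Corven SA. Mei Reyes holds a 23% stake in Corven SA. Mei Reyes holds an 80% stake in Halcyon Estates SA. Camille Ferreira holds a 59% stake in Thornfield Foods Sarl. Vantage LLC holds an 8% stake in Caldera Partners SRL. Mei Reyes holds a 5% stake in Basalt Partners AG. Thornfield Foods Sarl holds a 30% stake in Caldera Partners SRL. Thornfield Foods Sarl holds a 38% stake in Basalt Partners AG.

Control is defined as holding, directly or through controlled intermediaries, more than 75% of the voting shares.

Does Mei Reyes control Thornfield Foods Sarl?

Mei holds 80% of Halcyon, so Mei controls Halcyon.
Neither Mei nor any entity Mei controls holds any voting interest in Thornfield.
So Mei does not control Thornfield.

No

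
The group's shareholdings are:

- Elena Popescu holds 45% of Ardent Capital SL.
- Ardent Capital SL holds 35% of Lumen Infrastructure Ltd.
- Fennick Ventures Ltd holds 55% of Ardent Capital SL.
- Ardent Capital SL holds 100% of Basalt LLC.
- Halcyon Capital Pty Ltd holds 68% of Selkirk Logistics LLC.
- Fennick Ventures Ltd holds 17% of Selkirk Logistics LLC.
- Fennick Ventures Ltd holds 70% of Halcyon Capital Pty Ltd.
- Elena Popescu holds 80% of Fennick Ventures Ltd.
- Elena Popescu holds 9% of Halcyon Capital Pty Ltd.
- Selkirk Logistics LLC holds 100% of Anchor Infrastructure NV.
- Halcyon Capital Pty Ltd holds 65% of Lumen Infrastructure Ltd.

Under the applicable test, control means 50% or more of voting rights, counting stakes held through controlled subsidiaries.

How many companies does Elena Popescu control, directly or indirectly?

Elena holds 80% of Fennick, so Elena controls Fennick.
Fennick and Elena together hold 70% + 9% = 79% of Halcyon, so Elena controls Halcyon.
Fennick and Elena together hold 55% + 45% = 100% of Ardent, so Elena controls Ardent.
Halcyon and Fennick together hold 68% + 17% = 85% of Selkirk, so Elena controls Selkirk.
Ardent and Halcyon together hold 35% + 65% = 100% of Lumen, so Elena controls Lumen.
Selkirk holds 100% of Anchor, so Elena controls Anchor.
Ardent holds 100% of Basalt, so Elena controls Basalt.
Elena controls 7 companies.

7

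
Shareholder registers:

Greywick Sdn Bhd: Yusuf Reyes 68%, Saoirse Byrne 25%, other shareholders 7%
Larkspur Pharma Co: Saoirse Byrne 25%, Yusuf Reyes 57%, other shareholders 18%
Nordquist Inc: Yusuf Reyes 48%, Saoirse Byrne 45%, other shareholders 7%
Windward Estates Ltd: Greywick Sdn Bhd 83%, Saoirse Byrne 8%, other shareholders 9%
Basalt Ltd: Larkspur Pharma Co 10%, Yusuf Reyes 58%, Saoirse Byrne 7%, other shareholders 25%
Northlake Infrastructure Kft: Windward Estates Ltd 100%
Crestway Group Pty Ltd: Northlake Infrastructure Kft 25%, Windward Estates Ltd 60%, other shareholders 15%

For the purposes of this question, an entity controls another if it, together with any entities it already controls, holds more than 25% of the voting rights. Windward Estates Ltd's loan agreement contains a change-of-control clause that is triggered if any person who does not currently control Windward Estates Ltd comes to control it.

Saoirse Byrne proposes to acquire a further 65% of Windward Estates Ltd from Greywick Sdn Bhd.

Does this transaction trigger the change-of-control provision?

The purchase adds only to Saoirse's holdings (Greywick's stake shrinks), so Saoirse is the only person who could newly come to control Windward.
Saoirse holds 45% of Nordquist, so Saoirse controls Nordquist.
In Windward, Saoirse's side holds only 8%, not > 25%.
So before the transaction, Saoirse does not control Windward.
After the purchase, Saoirse's direct stake in Windward rises to 8% + 65% = 73%, and Greywick's stake falls to 18%.
Saoirse holds 73% of Windward, so Saoirse controls Windward.
Saoirse did not control Windward before and does after, so the clause is triggered.

Yes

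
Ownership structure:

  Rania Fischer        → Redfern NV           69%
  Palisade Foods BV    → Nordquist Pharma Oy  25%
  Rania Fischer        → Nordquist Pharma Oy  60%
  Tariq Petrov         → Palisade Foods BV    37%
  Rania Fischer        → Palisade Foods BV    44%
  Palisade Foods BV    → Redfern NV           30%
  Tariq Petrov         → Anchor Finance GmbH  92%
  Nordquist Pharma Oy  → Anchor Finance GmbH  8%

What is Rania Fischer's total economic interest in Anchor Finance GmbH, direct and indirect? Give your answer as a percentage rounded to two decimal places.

Rania reaches Anchor along 2 paths.
Via Palisade → Nordquist: 44% × 25% × 8% = 0.88%.
Via Nordquist: 60% × 8% = 4.8%.
Total: 0.88% + 4.8% = 5.68%.

5.68%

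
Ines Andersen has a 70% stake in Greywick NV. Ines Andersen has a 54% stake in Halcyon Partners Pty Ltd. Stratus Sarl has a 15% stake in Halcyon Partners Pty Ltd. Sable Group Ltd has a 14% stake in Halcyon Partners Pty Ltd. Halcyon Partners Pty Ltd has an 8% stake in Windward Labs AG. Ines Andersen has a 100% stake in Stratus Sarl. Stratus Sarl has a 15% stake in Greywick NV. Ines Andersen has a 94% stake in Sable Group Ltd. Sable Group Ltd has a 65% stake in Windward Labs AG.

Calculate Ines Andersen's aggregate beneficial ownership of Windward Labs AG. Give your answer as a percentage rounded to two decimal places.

67.67%

Ines reaches Windward along 4 paths.
Via Sable: 94% × 65% = 61.1%.
Via Halcyon: 54% × 8% = 4.32%.
Via Sable → Halcyon: 94% × 14% × 8% = 1.0528%.
Via Stratus → Halcyon: 100% × 15% × 8% = 1.2%.
Total: 61.1% + 4.32% + 1.0528% + 1.2% = 67.6728%.
Rounded: 67.67%.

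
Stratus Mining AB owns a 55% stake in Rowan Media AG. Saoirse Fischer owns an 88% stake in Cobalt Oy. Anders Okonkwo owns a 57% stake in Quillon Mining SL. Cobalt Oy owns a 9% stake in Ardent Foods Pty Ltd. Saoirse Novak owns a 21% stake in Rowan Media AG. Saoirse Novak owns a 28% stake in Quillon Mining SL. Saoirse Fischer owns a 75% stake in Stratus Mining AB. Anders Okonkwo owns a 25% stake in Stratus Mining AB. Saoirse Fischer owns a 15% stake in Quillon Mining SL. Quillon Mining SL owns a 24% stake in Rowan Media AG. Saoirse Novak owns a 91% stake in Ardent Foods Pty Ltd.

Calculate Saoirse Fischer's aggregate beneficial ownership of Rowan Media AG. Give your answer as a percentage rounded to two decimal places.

Saoirse Fischer reaches Rowan along 2 paths.
Via Quillon: 15% × 24% = 3.6%.
Via Stratus: 75% × 55% = 41.25%.
Total: 3.6% + 41.25% = 44.85%.

44.85%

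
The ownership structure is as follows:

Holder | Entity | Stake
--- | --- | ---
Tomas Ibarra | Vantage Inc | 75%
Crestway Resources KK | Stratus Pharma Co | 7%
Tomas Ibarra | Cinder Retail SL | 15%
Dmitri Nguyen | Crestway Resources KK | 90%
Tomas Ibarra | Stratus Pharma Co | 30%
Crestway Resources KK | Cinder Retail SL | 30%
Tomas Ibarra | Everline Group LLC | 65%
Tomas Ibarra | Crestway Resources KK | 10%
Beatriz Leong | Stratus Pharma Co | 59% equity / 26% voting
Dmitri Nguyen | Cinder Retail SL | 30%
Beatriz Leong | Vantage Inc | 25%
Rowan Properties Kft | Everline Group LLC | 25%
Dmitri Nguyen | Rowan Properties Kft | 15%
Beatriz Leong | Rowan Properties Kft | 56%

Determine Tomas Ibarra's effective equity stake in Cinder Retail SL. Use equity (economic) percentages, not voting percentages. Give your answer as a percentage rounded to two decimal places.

18.00%

Tomas reaches Cinder along 2 paths.
Via Crestway: 10% × 30% = 3%.
Direct stake: 15% = 15%.
Total: 3% + 15% = 18%.
Rounded: 18.00%.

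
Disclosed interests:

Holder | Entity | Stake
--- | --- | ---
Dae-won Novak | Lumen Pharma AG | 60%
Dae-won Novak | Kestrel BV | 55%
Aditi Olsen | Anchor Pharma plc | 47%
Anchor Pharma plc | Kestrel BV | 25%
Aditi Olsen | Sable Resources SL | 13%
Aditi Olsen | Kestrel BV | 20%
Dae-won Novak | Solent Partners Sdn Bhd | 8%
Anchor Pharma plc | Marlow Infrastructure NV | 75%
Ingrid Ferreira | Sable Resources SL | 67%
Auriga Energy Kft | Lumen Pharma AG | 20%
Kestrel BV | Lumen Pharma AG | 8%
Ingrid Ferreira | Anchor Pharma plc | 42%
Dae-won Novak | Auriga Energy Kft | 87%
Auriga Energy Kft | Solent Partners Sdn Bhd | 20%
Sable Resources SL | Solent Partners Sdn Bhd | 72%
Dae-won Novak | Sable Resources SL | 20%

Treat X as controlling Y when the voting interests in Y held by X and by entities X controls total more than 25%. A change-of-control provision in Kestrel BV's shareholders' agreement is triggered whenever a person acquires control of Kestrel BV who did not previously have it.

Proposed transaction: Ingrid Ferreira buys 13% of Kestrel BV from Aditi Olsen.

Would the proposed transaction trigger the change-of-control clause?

Yes

The purchase adds only to Ingrid's holdings (Aditi's stake shrinks), so Ingrid is the only person who could newly come to control Kestrel.
Ingrid holds 42% of Anchor, so Ingrid controls Anchor.
Ingrid holds 67% of Sable, so Ingrid controls Sable.
Anchor holds 75% of Marlow, so Ingrid controls Marlow.
Sable holds 72% of Solent, so Ingrid controls Solent.
In Kestrel, Ingrid's side holds only 25%, not > 25%.
So before the transaction, Ingrid does not control Kestrel.
After the purchase, Ingrid holds 13% of Kestrel directly, and Aditi's stake falls to 7%.
Anchor and Ingrid together hold 25% + 13% = 38% of Kestrel, so Ingrid controls Kestrel.
Ingrid did not control Kestrel before and does after, so the clause is triggered.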